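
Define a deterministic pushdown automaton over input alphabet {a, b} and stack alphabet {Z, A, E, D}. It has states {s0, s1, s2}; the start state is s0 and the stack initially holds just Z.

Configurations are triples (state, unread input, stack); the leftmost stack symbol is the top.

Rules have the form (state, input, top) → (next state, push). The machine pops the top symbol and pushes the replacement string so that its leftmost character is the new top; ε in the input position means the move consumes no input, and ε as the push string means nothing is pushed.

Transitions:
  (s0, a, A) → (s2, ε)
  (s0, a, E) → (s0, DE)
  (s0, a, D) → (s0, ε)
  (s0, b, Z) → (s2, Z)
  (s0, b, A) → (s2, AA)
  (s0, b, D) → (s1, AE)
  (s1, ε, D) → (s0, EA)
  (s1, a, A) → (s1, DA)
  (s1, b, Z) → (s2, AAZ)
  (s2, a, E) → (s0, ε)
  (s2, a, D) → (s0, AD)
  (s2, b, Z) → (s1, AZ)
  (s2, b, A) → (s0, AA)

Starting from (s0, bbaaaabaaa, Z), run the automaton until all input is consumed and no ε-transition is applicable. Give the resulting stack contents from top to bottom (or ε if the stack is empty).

EAAEEAAZ

(s0, bbaaaabaaa, Z) ⊢ (s2, baaaabaaa, Z) ⊢ (s1, aaaabaaa, AZ) ⊢ (s1, aaabaaa, DAZ) ⊢ (s0, aaabaaa, EAAZ) ⊢ (s0, aabaaa, DEAAZ) ⊢ (s0, abaaa, EAAZ) ⊢ (s0, baaa, DEAAZ) ⊢ (s1, aaa, AEEAAZ) ⊢ (s1, aa, DAEEAAZ) ⊢ (s0, aa, EAAEEAAZ) ⊢ (s0, a, DEAAEEAAZ) ⊢ (s0, ε, EAAEEAAZ)
All input consumed in state s0 with stack EAAEEAAZ.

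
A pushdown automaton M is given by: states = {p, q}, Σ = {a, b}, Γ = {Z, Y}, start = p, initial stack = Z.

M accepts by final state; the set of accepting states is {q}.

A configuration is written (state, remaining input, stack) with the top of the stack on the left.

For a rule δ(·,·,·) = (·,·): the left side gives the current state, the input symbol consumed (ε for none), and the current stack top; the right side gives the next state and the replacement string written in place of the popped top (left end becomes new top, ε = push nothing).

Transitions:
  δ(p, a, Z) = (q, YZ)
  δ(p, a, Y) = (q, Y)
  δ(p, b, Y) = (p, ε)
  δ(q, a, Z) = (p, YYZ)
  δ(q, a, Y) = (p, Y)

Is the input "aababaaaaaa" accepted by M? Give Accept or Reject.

Reject

No computation consumes all input and reaches a final state.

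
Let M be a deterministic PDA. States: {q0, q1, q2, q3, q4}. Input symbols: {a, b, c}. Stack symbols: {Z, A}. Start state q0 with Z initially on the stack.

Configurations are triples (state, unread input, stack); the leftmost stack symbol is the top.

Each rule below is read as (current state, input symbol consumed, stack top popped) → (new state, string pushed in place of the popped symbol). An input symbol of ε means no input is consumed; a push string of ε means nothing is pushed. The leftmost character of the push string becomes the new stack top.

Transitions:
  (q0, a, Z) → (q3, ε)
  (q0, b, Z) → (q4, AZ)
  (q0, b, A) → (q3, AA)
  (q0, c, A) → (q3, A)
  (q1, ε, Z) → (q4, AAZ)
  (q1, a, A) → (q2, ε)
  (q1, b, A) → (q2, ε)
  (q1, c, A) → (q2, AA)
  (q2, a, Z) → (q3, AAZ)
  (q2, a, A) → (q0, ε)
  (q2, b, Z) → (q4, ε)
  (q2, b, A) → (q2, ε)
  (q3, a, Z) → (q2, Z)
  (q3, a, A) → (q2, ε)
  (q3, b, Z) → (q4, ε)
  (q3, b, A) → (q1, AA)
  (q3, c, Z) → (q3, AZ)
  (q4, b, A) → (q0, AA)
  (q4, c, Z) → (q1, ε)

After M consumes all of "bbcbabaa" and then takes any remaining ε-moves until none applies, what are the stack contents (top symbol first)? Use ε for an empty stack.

ε

(q0, bbcbabaa, Z) ⊢ (q4, bcbabaa, AZ) ⊢ (q0, cbabaa, AAZ) ⊢ (q3, babaa, AAZ) ⊢ (q1, abaa, AAAZ) ⊢ (q2, baa, AAZ) ⊢ (q2, aa, AZ) ⊢ (q0, a, Z) ⊢ (q3, ε, ε)
All input consumed in state q3 with stack ε.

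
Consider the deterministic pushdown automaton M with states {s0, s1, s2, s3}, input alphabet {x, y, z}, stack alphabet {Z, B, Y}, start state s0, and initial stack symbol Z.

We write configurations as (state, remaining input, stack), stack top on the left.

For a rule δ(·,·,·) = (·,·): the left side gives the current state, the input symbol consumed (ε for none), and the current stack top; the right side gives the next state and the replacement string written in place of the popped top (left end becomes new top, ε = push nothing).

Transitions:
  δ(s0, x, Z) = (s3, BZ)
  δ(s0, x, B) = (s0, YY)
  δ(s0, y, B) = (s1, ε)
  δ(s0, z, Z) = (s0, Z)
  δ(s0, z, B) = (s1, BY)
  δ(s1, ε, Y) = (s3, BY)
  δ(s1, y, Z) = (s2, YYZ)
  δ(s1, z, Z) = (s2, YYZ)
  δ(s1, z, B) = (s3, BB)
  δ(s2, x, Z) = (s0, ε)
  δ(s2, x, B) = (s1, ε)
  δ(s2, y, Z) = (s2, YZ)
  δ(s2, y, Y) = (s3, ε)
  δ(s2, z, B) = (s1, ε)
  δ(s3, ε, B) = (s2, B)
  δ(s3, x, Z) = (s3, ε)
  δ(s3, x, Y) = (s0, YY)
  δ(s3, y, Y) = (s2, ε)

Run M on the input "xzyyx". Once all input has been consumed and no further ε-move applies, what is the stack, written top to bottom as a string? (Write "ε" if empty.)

YYZ

(s0, xzyyx, Z)
  read x, top Z: go to s3, push BZ → (s3, zyyx, BZ)
  ε-move, top B: go to s2, push B → (s2, zyyx, BZ)
  read z, top B: go to s1, push ε → (s1, yyx, Z)
  read y, top Z: go to s2, push YYZ → (s2, yx, YYZ)
  read y, top Y: go to s3, push ε → (s3, x, YZ)
  read x, top Y: go to s0, push YY → (s0, ε, YYZ)
All input consumed in state s0 with stack YYZ.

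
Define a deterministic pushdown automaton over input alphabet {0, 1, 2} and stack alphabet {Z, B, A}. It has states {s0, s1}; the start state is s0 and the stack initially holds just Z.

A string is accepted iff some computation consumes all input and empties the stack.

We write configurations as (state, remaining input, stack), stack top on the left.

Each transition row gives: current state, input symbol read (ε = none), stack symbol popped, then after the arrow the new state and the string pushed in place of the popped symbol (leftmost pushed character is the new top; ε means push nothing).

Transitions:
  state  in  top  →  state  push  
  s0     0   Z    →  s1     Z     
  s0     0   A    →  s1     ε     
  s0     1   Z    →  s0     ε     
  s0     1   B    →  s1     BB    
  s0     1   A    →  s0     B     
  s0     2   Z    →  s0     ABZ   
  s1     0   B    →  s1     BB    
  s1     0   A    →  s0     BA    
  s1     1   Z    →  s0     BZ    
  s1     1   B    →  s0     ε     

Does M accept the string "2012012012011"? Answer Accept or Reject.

Accept

(s0, 2012012012011, Z)
  read 2, top Z: go to s0, push ABZ → (s0, 012012012011, ABZ)
  read 0, top A: go to s1, push ε → (s1, 12012012011, BZ)
  read 1, top B: go to s0, push ε → (s0, 2012012011, Z)
  read 2, top Z: go to s0, push ABZ → (s0, 012012011, ABZ)
  read 0, top A: go to s1, push ε → (s1, 12012011, BZ)
  read 1, top B: go to s0, push ε → (s0, 2012011, Z)
  read 2, top Z: go to s0, push ABZ → (s0, 012011, ABZ)
  read 0, top A: go to s1, push ε → (s1, 12011, BZ)
  read 1, top B: go to s0, push ε → (s0, 2011, Z)
  read 2, top Z: go to s0, push ABZ → (s0, 011, ABZ)
  read 0, top A: go to s1, push ε → (s1, 11, BZ)
  read 1, top B: go to s0, push ε → (s0, 1, Z)
  read 1, top Z: go to s0, push ε → (s0, ε, ε)
All input consumed and the stack is empty.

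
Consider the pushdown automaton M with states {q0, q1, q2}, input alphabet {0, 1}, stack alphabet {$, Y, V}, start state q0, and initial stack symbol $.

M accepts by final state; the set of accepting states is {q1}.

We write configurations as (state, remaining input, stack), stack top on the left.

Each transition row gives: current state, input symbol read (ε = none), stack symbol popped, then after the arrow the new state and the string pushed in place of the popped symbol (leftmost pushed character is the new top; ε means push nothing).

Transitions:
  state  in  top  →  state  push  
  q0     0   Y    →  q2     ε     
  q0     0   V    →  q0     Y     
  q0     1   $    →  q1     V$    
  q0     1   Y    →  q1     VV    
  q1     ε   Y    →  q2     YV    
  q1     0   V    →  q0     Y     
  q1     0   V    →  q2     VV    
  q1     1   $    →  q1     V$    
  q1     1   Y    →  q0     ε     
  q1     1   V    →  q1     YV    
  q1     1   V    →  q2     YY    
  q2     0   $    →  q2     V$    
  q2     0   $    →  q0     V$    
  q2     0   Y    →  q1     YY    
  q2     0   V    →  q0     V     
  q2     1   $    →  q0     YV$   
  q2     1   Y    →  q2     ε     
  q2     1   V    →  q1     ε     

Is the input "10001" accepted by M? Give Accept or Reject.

One accepting computation: (q0, 10001, $) ⊢ (q1, 0001, V$) ⊢ (q0, 001, Y$) ⊢ (q2, 01, $) ⊢ (q2, 1, V$) ⊢ (q1, ε, $)
All input consumed and state q1 ∈ F.

Accept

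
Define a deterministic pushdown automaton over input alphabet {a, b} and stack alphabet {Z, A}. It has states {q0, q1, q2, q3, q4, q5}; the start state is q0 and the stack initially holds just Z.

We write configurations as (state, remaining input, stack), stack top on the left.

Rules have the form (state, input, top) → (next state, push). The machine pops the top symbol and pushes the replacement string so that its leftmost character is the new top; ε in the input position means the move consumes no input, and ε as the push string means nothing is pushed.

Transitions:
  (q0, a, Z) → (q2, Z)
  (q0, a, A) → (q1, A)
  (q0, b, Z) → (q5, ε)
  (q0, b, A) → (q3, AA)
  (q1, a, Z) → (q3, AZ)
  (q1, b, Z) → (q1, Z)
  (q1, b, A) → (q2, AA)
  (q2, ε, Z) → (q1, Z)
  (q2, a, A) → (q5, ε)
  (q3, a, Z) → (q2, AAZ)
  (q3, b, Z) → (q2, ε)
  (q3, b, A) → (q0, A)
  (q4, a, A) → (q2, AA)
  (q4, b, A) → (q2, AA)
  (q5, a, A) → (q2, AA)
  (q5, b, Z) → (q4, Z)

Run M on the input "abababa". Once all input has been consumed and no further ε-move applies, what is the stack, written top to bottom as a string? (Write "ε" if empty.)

(q0, abababa, Z)
  read a, top Z: go to q2, push Z → (q2, bababa, Z)
  ε-move, top Z: go to q1, push Z → (q1, bababa, Z)
  read b, top Z: go to q1, push Z → (q1, ababa, Z)
  read a, top Z: go to q3, push AZ → (q3, baba, AZ)
  read b, top A: go to q0, push A → (q0, aba, AZ)
  read a, top A: go to q1, push A → (q1, ba, AZ)
  read b, top A: go to q2, push AA → (q2, a, AAZ)
  read a, top A: go to q5, push ε → (q5, ε, AZ)
All input consumed in state q5 with stack AZ.

AZ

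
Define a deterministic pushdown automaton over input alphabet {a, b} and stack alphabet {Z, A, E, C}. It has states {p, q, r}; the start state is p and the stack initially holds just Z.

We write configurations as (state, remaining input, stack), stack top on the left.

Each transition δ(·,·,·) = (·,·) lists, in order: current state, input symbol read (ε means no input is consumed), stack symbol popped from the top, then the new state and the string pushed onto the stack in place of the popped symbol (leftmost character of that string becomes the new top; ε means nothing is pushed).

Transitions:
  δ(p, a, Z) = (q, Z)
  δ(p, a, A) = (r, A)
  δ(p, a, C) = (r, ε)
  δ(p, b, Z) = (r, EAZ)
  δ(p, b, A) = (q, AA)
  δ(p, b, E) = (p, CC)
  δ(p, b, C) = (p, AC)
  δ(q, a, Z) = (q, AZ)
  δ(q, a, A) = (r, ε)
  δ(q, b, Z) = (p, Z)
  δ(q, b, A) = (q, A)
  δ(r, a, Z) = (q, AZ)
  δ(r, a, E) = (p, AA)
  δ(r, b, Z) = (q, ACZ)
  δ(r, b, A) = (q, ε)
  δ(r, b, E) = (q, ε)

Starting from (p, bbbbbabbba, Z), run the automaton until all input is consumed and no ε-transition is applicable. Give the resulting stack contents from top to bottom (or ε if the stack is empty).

(p, bbbbbabbba, Z)
  read b, top Z: go to r, push EAZ → (r, bbbbabbba, EAZ)
  read b, top E: go to q, push ε → (q, bbbabbba, AZ)
  read b, top A: go to q, push A → (q, bbabbba, AZ)
  read b, top A: go to q, push A → (q, babbba, AZ)
  read b, top A: go to q, push A → (q, abbba, AZ)
  read a, top A: go to r, push ε → (r, bbba, Z)
  read b, top Z: go to q, push ACZ → (q, bba, ACZ)
  read b, top A: go to q, push A → (q, ba, ACZ)
  read b, top A: go to q, push A → (q, a, ACZ)
  read a, top A: go to r, push ε → (r, ε, CZ)
All input consumed in state r with stack CZ.

CZ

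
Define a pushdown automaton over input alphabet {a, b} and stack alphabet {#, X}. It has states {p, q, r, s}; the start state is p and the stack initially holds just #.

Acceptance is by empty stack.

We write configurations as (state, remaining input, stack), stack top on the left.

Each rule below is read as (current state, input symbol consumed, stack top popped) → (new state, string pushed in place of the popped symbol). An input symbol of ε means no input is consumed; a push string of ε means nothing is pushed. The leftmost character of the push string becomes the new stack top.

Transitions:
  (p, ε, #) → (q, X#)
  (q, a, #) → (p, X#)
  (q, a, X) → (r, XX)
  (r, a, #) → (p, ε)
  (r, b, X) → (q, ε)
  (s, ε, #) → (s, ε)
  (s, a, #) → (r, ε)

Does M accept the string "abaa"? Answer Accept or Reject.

Reject

No computation consumes all input and empties the stack.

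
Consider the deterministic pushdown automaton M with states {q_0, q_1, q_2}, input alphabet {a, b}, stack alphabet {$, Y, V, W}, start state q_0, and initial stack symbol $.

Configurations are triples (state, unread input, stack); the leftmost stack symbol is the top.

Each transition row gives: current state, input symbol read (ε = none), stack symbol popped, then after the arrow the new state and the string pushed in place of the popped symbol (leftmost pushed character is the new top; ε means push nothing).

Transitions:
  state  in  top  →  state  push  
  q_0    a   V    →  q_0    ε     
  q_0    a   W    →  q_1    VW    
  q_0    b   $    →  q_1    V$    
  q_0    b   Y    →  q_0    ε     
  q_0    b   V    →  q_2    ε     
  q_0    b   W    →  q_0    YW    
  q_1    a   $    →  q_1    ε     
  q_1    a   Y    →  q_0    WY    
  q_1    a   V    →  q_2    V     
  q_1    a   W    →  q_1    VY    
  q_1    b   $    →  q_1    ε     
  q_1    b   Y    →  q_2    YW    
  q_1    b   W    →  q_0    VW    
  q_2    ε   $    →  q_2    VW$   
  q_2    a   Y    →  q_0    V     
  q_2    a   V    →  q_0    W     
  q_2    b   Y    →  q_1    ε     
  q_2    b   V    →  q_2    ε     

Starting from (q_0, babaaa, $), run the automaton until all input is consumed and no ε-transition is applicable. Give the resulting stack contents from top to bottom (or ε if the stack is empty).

VWW$

(q_0, babaaa, $)
  read b, top $: go to q_1, push V$ → (q_1, abaaa, V$)
  read a, top V: go to q_2, push V → (q_2, baaa, V$)
  read b, top V: go to q_2, push ε → (q_2, aaa, $)
  ε-move, top $: go to q_2, push VW$ → (q_2, aaa, VW$)
  read a, top V: go to q_0, push W → (q_0, aa, WW$)
  read a, top W: go to q_1, push VW → (q_1, a, VWW$)
  read a, top V: go to q_2, push V → (q_2, ε, VWW$)
All input consumed in state q_2 with stack VWW$.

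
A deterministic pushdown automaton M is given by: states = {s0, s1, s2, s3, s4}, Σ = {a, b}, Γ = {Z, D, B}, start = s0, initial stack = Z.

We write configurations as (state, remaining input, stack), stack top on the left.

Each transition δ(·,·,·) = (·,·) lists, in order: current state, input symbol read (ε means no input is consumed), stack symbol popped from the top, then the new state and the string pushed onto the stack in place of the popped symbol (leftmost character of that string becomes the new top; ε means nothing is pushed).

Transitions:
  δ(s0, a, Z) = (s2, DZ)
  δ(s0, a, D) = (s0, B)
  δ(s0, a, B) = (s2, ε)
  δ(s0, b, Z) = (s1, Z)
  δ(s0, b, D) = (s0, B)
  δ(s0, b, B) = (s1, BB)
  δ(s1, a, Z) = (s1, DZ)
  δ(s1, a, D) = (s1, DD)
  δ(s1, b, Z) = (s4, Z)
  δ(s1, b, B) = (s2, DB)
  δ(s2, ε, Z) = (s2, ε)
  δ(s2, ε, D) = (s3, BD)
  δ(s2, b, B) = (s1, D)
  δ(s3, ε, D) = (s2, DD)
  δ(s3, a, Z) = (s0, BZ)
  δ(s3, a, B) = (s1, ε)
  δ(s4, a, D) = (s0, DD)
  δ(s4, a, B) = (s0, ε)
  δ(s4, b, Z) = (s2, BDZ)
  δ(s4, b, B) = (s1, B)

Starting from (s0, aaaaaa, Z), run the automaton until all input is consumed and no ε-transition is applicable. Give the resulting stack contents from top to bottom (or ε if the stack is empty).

DDDDDZ

(s0, aaaaaa, Z)
  read a, top Z: go to s2, push DZ → (s2, aaaaa, DZ)
  ε-move, top D: go to s3, push BD → (s3, aaaaa, BDZ)
  read a, top B: go to s1, push ε → (s1, aaaa, DZ)
  read a, top D: go to s1, push DD → (s1, aaa, DDZ)
  read a, top D: go to s1, push DD → (s1, aa, DDDZ)
  read a, top D: go to s1, push DD → (s1, a, DDDDZ)
  read a, top D: go to s1, push DD → (s1, ε, DDDDDZ)
All input consumed in state s1 with stack DDDDDZ.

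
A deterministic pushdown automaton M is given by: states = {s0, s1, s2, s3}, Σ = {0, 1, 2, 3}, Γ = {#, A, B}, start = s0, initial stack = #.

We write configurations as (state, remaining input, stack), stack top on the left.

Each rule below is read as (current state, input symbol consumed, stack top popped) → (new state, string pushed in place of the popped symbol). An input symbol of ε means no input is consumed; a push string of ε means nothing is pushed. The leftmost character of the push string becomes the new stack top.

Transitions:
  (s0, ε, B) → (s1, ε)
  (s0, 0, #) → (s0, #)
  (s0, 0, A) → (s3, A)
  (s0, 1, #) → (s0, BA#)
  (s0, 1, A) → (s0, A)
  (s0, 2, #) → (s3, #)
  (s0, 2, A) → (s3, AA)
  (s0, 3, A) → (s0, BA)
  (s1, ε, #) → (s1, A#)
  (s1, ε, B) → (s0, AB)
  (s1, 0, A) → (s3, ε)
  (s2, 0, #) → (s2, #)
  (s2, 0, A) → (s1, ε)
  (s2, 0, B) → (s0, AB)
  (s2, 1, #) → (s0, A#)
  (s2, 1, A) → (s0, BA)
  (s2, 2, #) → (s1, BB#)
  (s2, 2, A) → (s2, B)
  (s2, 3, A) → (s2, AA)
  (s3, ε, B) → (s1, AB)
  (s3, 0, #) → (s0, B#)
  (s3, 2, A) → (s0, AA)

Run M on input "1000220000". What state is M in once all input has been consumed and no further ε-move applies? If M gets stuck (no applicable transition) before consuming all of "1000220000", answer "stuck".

stuck

(s0, 1000220000, #)
  read 1, top #: go to s0, push BA# → (s0, 000220000, BA#)
  ε-move, top B: go to s1, push ε → (s1, 000220000, A#)
  read 0, top A: go to s3, push ε → (s3, 00220000, #)
  read 0, top #: go to s0, push B# → (s0, 0220000, B#)
  ε-move, top B: go to s1, push ε → (s1, 0220000, #)
  ε-move, top #: go to s1, push A# → (s1, 0220000, A#)
  read 0, top A: go to s3, push ε → (s3, 220000, #)
No transition for (s3, 2, top #); M blocks with input 220000 remaining.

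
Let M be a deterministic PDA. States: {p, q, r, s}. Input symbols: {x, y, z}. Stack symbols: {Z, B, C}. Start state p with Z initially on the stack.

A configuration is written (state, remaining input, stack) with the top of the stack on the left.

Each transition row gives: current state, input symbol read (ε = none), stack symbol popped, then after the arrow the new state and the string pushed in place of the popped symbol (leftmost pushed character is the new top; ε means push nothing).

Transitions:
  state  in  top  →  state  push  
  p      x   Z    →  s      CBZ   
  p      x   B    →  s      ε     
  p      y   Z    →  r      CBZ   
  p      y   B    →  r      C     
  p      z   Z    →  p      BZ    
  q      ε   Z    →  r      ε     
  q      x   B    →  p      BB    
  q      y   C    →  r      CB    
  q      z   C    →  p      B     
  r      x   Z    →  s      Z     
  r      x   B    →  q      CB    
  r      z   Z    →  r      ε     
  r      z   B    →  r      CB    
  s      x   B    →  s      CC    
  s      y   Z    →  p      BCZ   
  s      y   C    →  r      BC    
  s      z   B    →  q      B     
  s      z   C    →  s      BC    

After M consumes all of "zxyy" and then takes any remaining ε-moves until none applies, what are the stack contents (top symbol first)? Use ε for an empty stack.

CCZ

(p, zxyy, Z)
  read z, top Z: go to p, push BZ → (p, xyy, BZ)
  read x, top B: go to s, push ε → (s, yy, Z)
  read y, top Z: go to p, push BCZ → (p, y, BCZ)
  read y, top B: go to r, push C → (r, ε, CCZ)
All input consumed in state r with stack CCZ.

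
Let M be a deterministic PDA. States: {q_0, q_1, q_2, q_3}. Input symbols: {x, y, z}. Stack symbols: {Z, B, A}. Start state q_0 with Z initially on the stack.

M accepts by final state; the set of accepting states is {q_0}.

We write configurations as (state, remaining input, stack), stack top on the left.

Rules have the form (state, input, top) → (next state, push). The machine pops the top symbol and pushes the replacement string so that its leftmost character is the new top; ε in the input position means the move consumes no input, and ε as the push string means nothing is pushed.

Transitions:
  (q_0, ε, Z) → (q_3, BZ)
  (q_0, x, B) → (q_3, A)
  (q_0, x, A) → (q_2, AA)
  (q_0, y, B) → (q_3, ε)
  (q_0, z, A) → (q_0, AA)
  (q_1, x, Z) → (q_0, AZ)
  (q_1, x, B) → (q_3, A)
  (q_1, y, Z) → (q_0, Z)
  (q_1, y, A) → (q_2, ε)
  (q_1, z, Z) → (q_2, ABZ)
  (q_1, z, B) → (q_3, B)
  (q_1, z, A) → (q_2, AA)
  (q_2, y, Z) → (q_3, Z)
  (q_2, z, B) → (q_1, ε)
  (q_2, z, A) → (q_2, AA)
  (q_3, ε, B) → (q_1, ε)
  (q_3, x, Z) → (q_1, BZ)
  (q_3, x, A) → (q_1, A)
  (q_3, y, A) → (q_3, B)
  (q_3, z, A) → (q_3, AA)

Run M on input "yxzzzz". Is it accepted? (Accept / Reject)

(q_0, yxzzzz, Z)
  ε-move, top Z: go to q_3, push BZ → (q_3, yxzzzz, BZ)
  ε-move, top B: go to q_1, push ε → (q_1, yxzzzz, Z)
  read y, top Z: go to q_0, push Z → (q_0, xzzzz, Z)
  ε-move, top Z: go to q_3, push BZ → (q_3, xzzzz, BZ)
  ε-move, top B: go to q_1, push ε → (q_1, xzzzz, Z)
  read x, top Z: go to q_0, push AZ → (q_0, zzzz, AZ)
  read z, top A: go to q_0, push AA → (q_0, zzz, AAZ)
  read z, top A: go to q_0, push AA → (q_0, zz, AAAZ)
  read z, top A: go to q_0, push AA → (q_0, z, AAAAZ)
  read z, top A: go to q_0, push AA → (q_0, ε, AAAAAZ)
All input consumed; state q_0 ∈ F.

Accept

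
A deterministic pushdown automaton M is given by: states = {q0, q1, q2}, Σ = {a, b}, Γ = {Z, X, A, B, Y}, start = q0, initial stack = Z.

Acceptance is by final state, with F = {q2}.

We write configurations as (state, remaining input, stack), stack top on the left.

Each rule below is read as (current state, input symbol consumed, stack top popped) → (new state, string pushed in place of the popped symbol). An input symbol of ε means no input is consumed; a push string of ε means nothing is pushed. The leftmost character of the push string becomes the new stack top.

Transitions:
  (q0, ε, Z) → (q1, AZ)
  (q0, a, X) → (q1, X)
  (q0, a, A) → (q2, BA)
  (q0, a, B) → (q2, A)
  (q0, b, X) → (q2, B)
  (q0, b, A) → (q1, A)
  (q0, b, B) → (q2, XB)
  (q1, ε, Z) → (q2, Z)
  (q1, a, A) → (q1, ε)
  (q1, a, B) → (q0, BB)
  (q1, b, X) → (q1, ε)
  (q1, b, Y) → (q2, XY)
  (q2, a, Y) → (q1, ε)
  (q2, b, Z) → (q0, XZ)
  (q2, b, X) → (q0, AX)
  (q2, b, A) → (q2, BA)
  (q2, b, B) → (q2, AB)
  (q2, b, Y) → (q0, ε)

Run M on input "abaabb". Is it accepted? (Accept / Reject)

Reject

(q0, abaabb, Z) ⊢ (q1, abaabb, AZ) ⊢ (q1, baabb, Z) ⊢ (q2, baabb, Z) ⊢ (q0, aabb, XZ) ⊢ (q1, abb, XZ)
No transition applies at (q1, abb, XZ); input not fully consumed.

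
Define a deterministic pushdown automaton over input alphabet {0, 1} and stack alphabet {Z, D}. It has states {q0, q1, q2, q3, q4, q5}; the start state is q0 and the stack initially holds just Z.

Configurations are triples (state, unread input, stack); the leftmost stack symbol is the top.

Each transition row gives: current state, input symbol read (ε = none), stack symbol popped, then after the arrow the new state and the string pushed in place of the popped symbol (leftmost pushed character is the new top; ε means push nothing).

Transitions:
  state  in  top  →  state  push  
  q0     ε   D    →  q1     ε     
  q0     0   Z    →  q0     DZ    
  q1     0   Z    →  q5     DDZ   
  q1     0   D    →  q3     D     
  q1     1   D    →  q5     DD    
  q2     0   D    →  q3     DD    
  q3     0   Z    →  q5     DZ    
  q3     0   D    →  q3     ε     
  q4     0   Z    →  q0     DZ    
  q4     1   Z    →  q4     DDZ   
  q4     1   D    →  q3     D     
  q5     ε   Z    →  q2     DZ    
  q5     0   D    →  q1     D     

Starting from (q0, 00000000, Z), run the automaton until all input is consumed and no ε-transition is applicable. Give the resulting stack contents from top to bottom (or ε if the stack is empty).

(q0, 00000000, Z)
  read 0, top Z: go to q0, push DZ → (q0, 0000000, DZ)
  ε-move, top D: go to q1, push ε → (q1, 0000000, Z)
  read 0, top Z: go to q5, push DDZ → (q5, 000000, DDZ)
  read 0, top D: go to q1, push D → (q1, 00000, DDZ)
  read 0, top D: go to q3, push D → (q3, 0000, DDZ)
  read 0, top D: go to q3, push ε → (q3, 000, DZ)
  read 0, top D: go to q3, push ε → (q3, 00, Z)
  read 0, top Z: go to q5, push DZ → (q5, 0, DZ)
  read 0, top D: go to q1, push D → (q1, ε, DZ)
All input consumed in state q1 with stack DZ.

DZ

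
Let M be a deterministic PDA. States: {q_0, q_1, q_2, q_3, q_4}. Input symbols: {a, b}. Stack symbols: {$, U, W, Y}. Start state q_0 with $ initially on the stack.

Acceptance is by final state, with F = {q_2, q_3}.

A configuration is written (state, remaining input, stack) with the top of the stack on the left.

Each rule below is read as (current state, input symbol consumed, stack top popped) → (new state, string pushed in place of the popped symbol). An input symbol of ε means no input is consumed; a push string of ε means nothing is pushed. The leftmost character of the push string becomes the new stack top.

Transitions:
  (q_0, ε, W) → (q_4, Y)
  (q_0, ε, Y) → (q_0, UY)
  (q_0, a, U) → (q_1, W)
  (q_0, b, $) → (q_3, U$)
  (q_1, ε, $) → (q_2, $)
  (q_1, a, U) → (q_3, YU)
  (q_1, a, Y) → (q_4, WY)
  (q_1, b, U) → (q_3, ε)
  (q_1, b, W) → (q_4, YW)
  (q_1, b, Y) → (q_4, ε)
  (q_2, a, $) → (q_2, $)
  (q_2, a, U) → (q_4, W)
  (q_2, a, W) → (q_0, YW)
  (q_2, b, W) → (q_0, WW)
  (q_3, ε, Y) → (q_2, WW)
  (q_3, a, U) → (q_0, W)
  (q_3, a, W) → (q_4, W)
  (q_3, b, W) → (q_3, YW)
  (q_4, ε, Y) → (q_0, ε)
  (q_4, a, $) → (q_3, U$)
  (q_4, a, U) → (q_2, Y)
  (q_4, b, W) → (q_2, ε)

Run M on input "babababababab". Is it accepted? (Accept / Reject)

Accept

(q_0, babababababab, $)
  read b, top $: go to q_3, push U$ → (q_3, abababababab, U$)
  read a, top U: go to q_0, push W → (q_0, bababababab, W$)
  ε-move, top W: go to q_4, push Y → (q_4, bababababab, Y$)
  ε-move, top Y: go to q_0, push ε → (q_0, bababababab, $)
  read b, top $: go to q_3, push U$ → (q_3, ababababab, U$)
  read a, top U: go to q_0, push W → (q_0, babababab, W$)
  ε-move, top W: go to q_4, push Y → (q_4, babababab, Y$)
  ε-move, top Y: go to q_0, push ε → (q_0, babababab, $)
  read b, top $: go to q_3, push U$ → (q_3, abababab, U$)
  read a, top U: go to q_0, push W → (q_0, bababab, W$)
  ε-move, top W: go to q_4, push Y → (q_4, bababab, Y$)
  ε-move, top Y: go to q_0, push ε → (q_0, bababab, $)
  read b, top $: go to q_3, push U$ → (q_3, ababab, U$)
  read a, top U: go to q_0, push W → (q_0, babab, W$)
  ε-move, top W: go to q_4, push Y → (q_4, babab, Y$)
  ε-move, top Y: go to q_0, push ε → (q_0, babab, $)
  read b, top $: go to q_3, push U$ → (q_3, abab, U$)
  read a, top U: go to q_0, push W → (q_0, bab, W$)
  ε-move, top W: go to q_4, push Y → (q_4, bab, Y$)
  ε-move, top Y: go to q_0, push ε → (q_0, bab, $)
  read b, top $: go to q_3, push U$ → (q_3, ab, U$)
  read a, top U: go to q_0, push W → (q_0, b, W$)
  ε-move, top W: go to q_4, push Y → (q_4, b, Y$)
  ε-move, top Y: go to q_0, push ε → (q_0, b, $)
  read b, top $: go to q_3, push U$ → (q_3, ε, U$)
All input consumed; state q_3 ∈ F.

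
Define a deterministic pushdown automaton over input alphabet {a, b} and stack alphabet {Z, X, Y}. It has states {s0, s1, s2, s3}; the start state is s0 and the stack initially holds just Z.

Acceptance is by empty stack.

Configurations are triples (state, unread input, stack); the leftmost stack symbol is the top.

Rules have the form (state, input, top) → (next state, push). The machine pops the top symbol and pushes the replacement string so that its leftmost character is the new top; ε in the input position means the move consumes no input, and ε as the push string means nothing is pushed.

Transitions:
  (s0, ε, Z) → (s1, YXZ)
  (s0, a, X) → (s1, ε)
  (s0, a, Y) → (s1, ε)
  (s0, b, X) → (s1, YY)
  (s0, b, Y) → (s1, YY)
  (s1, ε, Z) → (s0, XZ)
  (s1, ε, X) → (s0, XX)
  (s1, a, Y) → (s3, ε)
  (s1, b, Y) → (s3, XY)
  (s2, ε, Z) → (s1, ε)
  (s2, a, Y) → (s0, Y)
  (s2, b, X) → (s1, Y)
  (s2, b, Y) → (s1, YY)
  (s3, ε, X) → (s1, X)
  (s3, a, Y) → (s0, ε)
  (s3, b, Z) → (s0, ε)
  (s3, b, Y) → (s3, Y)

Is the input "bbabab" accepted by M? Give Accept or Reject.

Reject

(s0, bbabab, Z) ⊢ (s1, bbabab, YXZ) ⊢ (s3, babab, XYXZ) ⊢ (s1, babab, XYXZ) ⊢ (s0, babab, XXYXZ) ⊢ (s1, abab, YYXYXZ) ⊢ (s3, bab, YXYXZ) ⊢ (s3, ab, YXYXZ) ⊢ (s0, b, XYXZ) ⊢ (s1, ε, YYYXZ)
All input consumed; stack is YYYXZ, not empty, and no further ε-move applies.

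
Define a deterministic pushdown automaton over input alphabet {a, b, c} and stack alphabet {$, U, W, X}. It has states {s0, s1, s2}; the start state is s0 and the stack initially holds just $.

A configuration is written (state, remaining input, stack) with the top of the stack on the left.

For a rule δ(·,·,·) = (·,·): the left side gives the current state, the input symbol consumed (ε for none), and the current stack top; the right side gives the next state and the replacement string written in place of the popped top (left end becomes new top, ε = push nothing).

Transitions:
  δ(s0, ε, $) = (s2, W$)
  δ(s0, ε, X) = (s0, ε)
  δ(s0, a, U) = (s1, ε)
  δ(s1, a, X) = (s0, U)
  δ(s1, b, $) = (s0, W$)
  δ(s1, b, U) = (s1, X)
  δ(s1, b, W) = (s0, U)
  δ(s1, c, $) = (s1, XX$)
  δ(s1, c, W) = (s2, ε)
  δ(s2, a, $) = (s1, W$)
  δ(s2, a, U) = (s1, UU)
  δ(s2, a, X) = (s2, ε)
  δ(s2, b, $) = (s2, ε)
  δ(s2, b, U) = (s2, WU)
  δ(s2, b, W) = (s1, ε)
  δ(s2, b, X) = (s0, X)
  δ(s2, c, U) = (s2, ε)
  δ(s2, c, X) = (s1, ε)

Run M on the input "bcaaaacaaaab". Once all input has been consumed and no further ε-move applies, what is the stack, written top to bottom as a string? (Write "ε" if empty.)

W$

(s0, bcaaaacaaaab, $)
  ε-move, top $: go to s2, push W$ → (s2, bcaaaacaaaab, W$)
  read b, top W: go to s1, push ε → (s1, caaaacaaaab, $)
  read c, top $: go to s1, push XX$ → (s1, aaaacaaaab, XX$)
  read a, top X: go to s0, push U → (s0, aaacaaaab, UX$)
  read a, top U: go to s1, push ε → (s1, aacaaaab, X$)
  read a, top X: go to s0, push U → (s0, acaaaab, U$)
  read a, top U: go to s1, push ε → (s1, caaaab, $)
  read c, top $: go to s1, push XX$ → (s1, aaaab, XX$)
  read a, top X: go to s0, push U → (s0, aaab, UX$)
  read a, top U: go to s1, push ε → (s1, aab, X$)
  read a, top X: go to s0, push U → (s0, ab, U$)
  read a, top U: go to s1, push ε → (s1, b, $)
  read b, top $: go to s0, push W$ → (s0, ε, W$)
All input consumed in state s0 with stack W$.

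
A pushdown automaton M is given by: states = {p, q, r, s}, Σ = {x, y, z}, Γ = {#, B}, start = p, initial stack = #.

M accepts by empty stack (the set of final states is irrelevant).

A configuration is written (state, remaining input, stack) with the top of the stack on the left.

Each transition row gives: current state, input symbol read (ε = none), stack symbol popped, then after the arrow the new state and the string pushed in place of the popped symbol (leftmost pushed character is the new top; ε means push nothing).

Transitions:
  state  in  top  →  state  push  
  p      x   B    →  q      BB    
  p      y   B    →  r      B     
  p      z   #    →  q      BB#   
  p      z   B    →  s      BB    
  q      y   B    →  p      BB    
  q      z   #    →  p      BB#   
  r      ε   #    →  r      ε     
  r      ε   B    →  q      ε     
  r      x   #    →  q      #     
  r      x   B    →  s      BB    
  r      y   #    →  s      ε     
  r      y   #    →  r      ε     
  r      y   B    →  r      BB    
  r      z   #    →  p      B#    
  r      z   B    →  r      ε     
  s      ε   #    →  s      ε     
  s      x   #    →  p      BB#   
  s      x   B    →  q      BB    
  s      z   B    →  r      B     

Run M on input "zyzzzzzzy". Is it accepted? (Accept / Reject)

Accept

One accepting computation: (p, zyzzzzzzy, #) ⊢ (q, yzzzzzzy, BB#) ⊢ (p, zzzzzzy, BBB#) ⊢ (s, zzzzzy, BBBB#) ⊢ (r, zzzzy, BBBB#) ⊢ (r, zzzy, BBB#) ⊢ (r, zzy, BB#) ⊢ (r, zy, B#) ⊢ (r, y, #) ⊢ (s, ε, ε)
All input consumed and the stack is empty.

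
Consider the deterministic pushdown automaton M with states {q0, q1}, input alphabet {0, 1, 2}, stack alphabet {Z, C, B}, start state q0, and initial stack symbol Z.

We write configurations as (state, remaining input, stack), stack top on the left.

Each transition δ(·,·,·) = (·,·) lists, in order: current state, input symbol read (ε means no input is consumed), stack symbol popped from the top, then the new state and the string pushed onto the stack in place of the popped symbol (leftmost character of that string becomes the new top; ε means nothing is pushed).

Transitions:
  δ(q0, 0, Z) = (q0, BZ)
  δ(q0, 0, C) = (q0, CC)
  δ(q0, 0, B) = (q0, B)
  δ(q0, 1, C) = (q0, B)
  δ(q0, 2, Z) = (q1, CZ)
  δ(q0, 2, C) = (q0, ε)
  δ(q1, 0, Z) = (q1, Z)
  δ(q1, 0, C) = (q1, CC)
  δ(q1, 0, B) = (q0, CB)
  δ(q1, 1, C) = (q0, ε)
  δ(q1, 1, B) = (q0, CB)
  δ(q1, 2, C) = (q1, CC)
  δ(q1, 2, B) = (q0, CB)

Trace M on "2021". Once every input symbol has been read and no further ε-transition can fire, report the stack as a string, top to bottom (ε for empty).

(q0, 2021, Z)
  read 2, top Z: go to q1, push CZ → (q1, 021, CZ)
  read 0, top C: go to q1, push CC → (q1, 21, CCZ)
  read 2, top C: go to q1, push CC → (q1, 1, CCCZ)
  read 1, top C: go to q0, push ε → (q0, ε, CCZ)
All input consumed in state q0 with stack CCZ.

CCZ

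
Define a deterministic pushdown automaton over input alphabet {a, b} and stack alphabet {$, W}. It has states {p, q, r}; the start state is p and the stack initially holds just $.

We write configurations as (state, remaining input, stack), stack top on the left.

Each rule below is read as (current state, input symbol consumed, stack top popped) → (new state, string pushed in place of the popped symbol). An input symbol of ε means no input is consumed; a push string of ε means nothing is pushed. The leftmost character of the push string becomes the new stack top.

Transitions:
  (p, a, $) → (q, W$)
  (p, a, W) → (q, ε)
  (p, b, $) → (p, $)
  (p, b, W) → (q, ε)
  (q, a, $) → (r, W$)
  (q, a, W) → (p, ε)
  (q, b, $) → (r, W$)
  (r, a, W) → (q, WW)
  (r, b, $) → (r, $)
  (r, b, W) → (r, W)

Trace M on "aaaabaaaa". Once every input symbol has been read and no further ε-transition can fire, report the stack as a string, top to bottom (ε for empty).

$

(p, aaaabaaaa, $)
  read a, top $: go to q, push W$ → (q, aaabaaaa, W$)
  read a, top W: go to p, push ε → (p, aabaaaa, $)
  read a, top $: go to q, push W$ → (q, abaaaa, W$)
  read a, top W: go to p, push ε → (p, baaaa, $)
  read b, top $: go to p, push $ → (p, aaaa, $)
  read a, top $: go to q, push W$ → (q, aaa, W$)
  read a, top W: go to p, push ε → (p, aa, $)
  read a, top $: go to q, push W$ → (q, a, W$)
  read a, top W: go to p, push ε → (p, ε, $)
All input consumed in state p with stack $.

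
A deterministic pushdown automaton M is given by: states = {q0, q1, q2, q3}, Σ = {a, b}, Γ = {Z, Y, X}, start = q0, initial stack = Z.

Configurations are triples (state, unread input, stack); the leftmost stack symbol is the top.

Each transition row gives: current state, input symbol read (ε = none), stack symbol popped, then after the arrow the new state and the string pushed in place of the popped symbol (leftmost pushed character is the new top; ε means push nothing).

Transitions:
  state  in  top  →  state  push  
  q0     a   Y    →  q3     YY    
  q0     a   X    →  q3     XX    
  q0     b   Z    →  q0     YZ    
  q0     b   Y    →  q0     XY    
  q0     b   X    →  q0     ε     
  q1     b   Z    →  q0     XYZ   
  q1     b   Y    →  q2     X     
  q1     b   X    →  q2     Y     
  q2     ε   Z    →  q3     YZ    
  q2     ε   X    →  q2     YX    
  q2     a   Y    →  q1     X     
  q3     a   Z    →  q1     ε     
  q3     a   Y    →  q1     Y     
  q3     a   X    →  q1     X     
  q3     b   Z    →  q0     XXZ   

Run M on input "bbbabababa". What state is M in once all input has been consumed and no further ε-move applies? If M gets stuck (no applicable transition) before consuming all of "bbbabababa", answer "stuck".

stuck

(q0, bbbabababa, Z)
  read b, top Z: go to q0, push YZ → (q0, bbabababa, YZ)
  read b, top Y: go to q0, push XY → (q0, babababa, XYZ)
  read b, top X: go to q0, push ε → (q0, abababa, YZ)
  read a, top Y: go to q3, push YY → (q3, bababa, YYZ)
No transition for (q3, b, top Y); M blocks with input bababa remaining.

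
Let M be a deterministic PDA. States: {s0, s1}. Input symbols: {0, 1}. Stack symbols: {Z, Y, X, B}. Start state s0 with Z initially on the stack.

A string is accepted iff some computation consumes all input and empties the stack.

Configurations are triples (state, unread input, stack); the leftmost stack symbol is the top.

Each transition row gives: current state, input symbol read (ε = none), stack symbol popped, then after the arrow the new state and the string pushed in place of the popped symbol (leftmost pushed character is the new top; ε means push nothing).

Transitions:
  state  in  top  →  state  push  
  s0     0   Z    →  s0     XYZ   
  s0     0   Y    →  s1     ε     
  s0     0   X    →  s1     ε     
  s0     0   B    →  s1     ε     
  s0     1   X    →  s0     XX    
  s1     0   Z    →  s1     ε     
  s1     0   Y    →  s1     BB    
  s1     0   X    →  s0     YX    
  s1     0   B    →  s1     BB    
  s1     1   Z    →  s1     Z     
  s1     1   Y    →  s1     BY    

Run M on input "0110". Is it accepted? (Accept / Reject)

(s0, 0110, Z) ⊢ (s0, 110, XYZ) ⊢ (s0, 10, XXYZ) ⊢ (s0, 0, XXXYZ) ⊢ (s1, ε, XXYZ)
All input consumed; stack is XXYZ, not empty, and no further ε-move applies.

Reject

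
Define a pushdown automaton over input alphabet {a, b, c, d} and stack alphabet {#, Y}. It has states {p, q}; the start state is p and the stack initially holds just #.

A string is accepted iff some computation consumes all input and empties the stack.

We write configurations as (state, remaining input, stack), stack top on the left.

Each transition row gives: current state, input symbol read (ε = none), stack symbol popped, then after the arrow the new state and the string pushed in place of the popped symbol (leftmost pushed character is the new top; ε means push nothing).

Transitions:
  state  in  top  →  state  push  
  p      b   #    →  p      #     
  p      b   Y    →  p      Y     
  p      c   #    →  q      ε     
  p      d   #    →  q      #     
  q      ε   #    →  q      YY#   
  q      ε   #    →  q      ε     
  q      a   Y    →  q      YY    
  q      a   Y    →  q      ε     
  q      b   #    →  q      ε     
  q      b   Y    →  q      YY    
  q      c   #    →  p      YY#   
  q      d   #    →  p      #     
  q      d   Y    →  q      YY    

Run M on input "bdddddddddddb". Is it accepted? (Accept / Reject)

One accepting computation: (p, bdddddddddddb, #) ⊢ (p, dddddddddddb, #) ⊢ (q, ddddddddddb, #) ⊢ (p, dddddddddb, #) ⊢ (q, ddddddddb, #) ⊢ (p, dddddddb, #) ⊢ (q, ddddddb, #) ⊢ (p, dddddb, #) ⊢ (q, ddddb, #) ⊢ (p, dddb, #) ⊢ (q, ddb, #) ⊢ (p, db, #) ⊢ (q, b, #) ⊢ (q, ε, ε)
All input consumed and the stack is empty.

Accept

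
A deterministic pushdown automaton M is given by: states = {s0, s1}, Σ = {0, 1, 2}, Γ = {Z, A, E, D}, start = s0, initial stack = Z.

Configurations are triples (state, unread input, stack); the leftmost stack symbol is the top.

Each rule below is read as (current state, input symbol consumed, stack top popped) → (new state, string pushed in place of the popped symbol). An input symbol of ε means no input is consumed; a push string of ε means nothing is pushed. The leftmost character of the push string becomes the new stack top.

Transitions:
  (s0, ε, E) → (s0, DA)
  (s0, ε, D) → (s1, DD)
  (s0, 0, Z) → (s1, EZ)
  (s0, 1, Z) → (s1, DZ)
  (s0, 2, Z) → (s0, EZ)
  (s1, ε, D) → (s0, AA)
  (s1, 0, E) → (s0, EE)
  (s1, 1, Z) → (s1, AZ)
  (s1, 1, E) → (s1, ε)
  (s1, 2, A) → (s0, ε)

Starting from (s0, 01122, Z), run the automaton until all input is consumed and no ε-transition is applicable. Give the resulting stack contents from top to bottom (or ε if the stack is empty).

AADAZ

(s0, 01122, Z)
  read 0, top Z: go to s1, push EZ → (s1, 1122, EZ)
  read 1, top E: go to s1, push ε → (s1, 122, Z)
  read 1, top Z: go to s1, push AZ → (s1, 22, AZ)
  read 2, top A: go to s0, push ε → (s0, 2, Z)
  read 2, top Z: go to s0, push EZ → (s0, ε, EZ)
  ε-move, top E: go to s0, push DA → (s0, ε, DAZ)
  ε-move, top D: go to s1, push DD → (s1, ε, DDAZ)
  ε-move, top D: go to s0, push AA → (s0, ε, AADAZ)
All input consumed in state s0 with stack AADAZ.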